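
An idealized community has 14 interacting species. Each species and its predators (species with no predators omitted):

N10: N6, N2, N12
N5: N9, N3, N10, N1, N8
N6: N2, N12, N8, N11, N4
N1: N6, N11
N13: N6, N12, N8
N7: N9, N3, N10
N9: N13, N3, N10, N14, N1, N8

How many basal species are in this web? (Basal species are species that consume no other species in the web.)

Basal species (no prey listed): N7, N5.
Count: 2.

2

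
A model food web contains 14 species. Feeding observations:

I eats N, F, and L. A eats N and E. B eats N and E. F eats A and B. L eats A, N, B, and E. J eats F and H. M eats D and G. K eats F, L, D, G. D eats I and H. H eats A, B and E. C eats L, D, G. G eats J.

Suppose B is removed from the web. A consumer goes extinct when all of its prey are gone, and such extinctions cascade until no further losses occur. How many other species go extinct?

0

Remove B.
Every predator of it retains at least one other prey: L still has E, N, A; H still has E, A; F still has A.
No consumer loses all prey, so no secondary extinctions occur.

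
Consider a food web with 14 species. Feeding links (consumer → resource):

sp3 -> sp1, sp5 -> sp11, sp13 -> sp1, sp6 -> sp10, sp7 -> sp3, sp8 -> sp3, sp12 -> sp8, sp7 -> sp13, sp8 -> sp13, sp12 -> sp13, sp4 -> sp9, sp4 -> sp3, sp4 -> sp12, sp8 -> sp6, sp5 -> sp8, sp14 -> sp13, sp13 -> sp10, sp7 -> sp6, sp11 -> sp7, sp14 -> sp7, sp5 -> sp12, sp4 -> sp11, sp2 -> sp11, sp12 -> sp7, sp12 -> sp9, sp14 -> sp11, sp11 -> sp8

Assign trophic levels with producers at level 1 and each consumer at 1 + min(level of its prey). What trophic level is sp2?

sp10 is a producer → level 1.
sp6 eats sp10 → level 2.
sp7 eats sp6 → level 3.
sp11 eats sp7 → level 4.
sp2 eats sp11 → level 5.
No prey of sp2 is below level 4, so 5 is the minimum.

Trophic level 5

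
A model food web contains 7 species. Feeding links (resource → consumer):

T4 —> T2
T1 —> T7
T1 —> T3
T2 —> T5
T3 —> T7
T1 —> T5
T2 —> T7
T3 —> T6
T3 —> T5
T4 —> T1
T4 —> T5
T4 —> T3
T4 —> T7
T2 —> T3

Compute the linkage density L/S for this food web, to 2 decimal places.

L/S = 2.00

There are L = 14 links among S = 7 species.
L/S = 14/7 = 2.0000 ≈ 2.00.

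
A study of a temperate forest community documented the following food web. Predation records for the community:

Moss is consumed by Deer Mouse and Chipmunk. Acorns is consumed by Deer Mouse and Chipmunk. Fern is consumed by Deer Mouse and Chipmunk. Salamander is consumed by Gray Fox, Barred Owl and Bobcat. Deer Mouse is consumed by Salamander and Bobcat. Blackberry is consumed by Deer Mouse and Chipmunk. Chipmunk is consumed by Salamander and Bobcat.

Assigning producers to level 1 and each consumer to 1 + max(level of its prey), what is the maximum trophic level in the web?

Producers (level 1): Blackberry, Moss, Acorns, Fern.
Blackberry → Deer Mouse → Salamander → Bobcat gives Bobcat level 4.
No species has a prey at level 4, so no species reaches level 5.

4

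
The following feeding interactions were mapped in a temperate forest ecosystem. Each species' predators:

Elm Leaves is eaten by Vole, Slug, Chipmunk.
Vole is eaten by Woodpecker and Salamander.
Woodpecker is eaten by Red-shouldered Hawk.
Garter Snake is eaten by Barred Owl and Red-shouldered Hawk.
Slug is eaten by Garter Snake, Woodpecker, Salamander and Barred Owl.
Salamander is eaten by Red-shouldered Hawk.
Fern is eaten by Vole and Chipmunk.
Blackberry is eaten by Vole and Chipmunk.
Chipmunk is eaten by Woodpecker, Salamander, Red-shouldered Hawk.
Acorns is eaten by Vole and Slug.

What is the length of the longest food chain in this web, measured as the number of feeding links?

One longest chain: Elm Leaves → Slug → Garter Snake → Barred Owl.
It has 4 species and 3 links.

3 links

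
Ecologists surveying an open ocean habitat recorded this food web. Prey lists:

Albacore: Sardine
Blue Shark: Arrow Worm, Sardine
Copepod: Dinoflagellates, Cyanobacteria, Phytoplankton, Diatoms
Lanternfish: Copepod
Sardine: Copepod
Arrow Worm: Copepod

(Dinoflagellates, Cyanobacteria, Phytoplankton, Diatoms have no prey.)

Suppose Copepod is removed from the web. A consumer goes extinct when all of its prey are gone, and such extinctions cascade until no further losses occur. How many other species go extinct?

Remove Copepod.
Round 1: Lanternfish (all prey gone), Arrow Worm (all prey gone), Sardine (all prey gone) → extinct.
Round 2: Blue Shark (all prey gone), Albacore (all prey gone) → extinct.
No further losses. Total secondary extinctions: 5.

5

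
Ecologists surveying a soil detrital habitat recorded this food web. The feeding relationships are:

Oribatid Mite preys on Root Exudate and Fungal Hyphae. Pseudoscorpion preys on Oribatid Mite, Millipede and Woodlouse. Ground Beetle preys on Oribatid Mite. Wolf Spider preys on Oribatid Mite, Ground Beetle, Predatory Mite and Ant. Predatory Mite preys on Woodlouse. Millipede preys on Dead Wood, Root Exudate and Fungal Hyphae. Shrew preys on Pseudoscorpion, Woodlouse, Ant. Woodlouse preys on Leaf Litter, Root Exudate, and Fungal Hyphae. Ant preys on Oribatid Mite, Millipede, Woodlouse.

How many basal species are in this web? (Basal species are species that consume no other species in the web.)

Basal species (no prey listed): Dead Wood, Fungal Hyphae, Root Exudate, Leaf Litter.
Count: 4.

4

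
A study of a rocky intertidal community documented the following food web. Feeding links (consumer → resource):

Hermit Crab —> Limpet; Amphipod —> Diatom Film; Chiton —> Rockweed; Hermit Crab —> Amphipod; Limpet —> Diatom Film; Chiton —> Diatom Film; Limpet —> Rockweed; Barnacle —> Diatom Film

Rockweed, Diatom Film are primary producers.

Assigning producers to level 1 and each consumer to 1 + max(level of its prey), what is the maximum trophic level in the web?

Producers (level 1): Rockweed, Diatom Film.
Diatom Film → Amphipod → Hermit Crab gives Hermit Crab level 3.
No species has a prey at level 3, so no species reaches level 4.

3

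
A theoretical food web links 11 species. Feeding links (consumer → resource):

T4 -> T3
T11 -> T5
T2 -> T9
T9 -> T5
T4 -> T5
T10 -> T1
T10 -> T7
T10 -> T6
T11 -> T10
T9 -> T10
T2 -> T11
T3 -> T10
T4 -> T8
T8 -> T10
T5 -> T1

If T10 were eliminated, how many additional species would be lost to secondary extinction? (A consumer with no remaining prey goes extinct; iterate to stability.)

2

Remove T10.
Round 1: T8 (all prey gone), T3 (all prey gone) → extinct.
No further losses. Total secondary extinctions: 2.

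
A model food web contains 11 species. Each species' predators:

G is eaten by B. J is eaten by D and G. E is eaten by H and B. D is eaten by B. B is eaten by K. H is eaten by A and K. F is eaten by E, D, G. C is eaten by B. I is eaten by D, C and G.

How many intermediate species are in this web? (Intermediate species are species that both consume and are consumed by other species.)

Intermediate species (has both prey and predators): G, E, C, D, B, H.
Count: 6.

6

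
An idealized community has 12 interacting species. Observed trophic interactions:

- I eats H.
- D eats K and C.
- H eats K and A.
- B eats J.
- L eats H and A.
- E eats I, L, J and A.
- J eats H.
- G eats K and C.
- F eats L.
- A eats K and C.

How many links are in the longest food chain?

4 links

One longest chain: K → A → H → L → F.
It has 5 species and 4 links.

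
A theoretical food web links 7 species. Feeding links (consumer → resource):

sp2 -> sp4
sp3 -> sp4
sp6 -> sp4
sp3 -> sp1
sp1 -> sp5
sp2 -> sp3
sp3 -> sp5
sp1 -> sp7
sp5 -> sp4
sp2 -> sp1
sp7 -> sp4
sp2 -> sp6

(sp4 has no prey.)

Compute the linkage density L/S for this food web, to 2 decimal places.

There are L = 12 links among S = 7 species.
L/S = 12/7 = 1.7143 ≈ 1.71.

L/S = 1.71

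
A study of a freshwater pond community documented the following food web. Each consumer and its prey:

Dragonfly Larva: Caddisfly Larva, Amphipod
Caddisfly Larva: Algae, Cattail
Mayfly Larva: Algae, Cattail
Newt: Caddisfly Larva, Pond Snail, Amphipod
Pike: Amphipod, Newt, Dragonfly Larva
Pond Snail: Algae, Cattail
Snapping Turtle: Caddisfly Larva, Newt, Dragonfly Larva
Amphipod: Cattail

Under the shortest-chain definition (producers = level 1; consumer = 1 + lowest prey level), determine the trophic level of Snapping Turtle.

Trophic level 3

Algae is a producer → level 1.
Caddisfly Larva eats Algae → level 2.
Snapping Turtle eats Caddisfly Larva → level 3.
No prey of Snapping Turtle is below level 2, so 3 is the minimum.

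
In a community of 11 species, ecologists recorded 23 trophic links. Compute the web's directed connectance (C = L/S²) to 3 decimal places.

The web has S = 11 species and L = 23 feeding links.
C = L / S² = 23 / 121 = 0.1901 ≈ 0.190.

C = 0.190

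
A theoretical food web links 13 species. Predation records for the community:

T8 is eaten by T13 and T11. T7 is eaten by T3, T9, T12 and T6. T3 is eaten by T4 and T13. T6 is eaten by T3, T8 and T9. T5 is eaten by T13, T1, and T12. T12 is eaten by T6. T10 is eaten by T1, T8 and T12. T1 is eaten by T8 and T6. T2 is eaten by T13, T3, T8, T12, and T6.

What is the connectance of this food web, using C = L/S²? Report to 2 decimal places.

The web has S = 13 species and L = 25 feeding links.
C = L / S² = 25 / 169 = 0.1479 ≈ 0.15.

C = 0.15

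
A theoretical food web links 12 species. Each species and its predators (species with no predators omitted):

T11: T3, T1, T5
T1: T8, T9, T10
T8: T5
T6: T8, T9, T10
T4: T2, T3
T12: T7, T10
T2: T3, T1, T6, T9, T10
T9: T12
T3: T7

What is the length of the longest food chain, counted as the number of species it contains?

6 species

One longest chain: T4 → T2 → T1 → T9 → T12 → T7.
It has 6 species and 5 links.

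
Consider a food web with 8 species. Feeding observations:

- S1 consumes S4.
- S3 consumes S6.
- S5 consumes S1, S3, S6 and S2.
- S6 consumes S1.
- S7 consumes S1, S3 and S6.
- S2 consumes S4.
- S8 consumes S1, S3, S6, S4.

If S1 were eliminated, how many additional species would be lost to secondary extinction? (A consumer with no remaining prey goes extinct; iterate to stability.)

3

Remove S1.
Round 1: S6 (all prey gone) → extinct.
Round 2: S3 (all prey gone) → extinct.
Round 3: S7 (all prey gone) → extinct.
No further losses. Total secondary extinctions: 3.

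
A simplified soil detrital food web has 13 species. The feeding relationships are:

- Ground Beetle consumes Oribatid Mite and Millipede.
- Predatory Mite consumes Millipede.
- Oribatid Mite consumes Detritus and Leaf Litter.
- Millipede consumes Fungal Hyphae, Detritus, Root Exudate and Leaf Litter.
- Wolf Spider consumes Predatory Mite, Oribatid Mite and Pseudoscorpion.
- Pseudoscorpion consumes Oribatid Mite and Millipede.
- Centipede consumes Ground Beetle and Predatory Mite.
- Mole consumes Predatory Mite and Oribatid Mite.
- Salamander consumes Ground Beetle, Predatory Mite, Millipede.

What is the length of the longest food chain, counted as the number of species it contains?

One longest chain: Fungal Hyphae → Millipede → Ground Beetle → Salamander.
It has 4 species and 3 links.

4 species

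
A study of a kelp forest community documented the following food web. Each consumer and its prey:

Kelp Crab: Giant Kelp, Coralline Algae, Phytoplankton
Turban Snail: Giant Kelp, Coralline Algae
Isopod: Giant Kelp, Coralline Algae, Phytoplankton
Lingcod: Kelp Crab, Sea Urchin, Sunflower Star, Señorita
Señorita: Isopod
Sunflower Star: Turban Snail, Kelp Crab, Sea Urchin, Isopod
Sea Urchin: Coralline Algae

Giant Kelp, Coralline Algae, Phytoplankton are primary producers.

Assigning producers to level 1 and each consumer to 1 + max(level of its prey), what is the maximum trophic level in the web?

Producers (level 1): Giant Kelp, Coralline Algae, Phytoplankton.
Giant Kelp → Isopod → Señorita → Lingcod gives Lingcod level 4.
No species has a prey at level 4, so no species reaches level 5.

4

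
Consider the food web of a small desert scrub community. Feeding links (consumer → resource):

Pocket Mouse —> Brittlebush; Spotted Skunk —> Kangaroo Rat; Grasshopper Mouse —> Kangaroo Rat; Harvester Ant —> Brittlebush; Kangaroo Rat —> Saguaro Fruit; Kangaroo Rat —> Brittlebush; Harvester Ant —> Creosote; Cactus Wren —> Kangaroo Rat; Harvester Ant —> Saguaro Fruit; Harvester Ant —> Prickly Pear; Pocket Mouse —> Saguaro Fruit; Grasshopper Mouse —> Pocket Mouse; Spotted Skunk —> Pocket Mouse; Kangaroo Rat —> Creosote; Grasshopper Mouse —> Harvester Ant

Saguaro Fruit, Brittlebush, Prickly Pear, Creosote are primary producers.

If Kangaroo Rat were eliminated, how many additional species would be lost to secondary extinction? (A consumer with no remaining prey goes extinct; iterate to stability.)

Remove Kangaroo Rat.
Round 1: Cactus Wren (all prey gone) → extinct.
No further losses. Total secondary extinctions: 1.

1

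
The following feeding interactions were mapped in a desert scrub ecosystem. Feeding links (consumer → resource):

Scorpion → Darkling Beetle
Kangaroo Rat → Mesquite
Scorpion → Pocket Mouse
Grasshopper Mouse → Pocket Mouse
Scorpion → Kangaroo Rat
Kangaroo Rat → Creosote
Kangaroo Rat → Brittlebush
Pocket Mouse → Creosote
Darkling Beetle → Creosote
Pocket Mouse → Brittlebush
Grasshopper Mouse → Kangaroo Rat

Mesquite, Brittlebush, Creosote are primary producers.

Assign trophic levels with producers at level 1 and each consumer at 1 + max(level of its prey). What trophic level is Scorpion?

Mesquite is a producer → level 1.
Kangaroo Rat eats Mesquite (level 1); other prey at levels: Brittlebush 1, Creosote 1 → level 2.
Scorpion eats Kangaroo Rat (level 2); other prey at levels: Pocket Mouse 2, Darkling Beetle 2 → level 3.

Trophic level 3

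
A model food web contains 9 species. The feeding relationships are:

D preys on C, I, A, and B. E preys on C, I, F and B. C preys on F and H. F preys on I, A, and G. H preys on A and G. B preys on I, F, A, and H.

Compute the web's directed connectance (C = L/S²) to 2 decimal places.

C = 0.23

The web has S = 9 species and L = 19 feeding links.
C = L / S² = 19 / 81 = 0.2346 ≈ 0.23.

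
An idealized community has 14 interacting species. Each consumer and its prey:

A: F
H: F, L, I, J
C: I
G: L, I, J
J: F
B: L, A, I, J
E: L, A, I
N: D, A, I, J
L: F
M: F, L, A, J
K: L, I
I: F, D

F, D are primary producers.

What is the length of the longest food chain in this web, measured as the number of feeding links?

2 links

One longest chain: F → A → N.
It has 3 species and 2 links.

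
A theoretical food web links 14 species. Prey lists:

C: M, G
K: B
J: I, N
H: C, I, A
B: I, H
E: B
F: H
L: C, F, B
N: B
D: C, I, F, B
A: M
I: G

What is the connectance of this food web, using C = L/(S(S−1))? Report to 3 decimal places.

The web has S = 14 species and L = 22 feeding links.
C = L / (S(S−1)) = 22 / 182 = 0.1209 ≈ 0.121.

C = 0.121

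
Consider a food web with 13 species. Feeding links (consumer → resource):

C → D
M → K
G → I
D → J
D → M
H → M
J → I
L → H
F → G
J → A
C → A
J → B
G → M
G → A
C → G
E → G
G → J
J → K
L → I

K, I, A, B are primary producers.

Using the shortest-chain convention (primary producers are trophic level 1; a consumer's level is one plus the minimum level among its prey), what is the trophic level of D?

K is a producer → level 1.
M eats K → level 2.
D eats M → level 3.
No prey of D is below level 2, so 3 is the minimum.

Trophic level 3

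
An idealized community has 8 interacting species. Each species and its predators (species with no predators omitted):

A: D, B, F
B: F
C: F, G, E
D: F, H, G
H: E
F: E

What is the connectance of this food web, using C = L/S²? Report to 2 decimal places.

The web has S = 8 species and L = 12 feeding links.
C = L / S² = 12 / 64 = 0.1875 ≈ 0.19.

C = 0.19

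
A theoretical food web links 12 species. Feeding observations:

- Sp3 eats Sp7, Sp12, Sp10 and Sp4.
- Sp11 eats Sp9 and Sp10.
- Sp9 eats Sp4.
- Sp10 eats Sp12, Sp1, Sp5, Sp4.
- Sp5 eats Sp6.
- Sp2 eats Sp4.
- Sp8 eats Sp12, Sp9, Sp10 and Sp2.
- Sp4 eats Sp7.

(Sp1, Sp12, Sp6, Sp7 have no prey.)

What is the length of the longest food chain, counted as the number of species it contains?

One longest chain: Sp7 → Sp4 → Sp10 → Sp3.
It has 4 species and 3 links.

4 species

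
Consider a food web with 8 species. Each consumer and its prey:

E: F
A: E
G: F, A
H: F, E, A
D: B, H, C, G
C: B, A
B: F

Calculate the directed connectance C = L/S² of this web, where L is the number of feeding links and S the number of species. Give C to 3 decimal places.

The web has S = 8 species and L = 14 feeding links.
C = L / S² = 14 / 64 = 0.2188 ≈ 0.219.

C = 0.219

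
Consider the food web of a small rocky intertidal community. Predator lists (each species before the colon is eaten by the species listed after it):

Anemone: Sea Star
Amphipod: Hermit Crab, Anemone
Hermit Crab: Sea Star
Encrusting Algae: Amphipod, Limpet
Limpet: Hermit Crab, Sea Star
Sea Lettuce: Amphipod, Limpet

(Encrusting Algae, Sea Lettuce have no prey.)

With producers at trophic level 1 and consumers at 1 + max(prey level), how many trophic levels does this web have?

Producers (level 1): Encrusting Algae, Sea Lettuce.
Encrusting Algae → Amphipod → Hermit Crab → Sea Star gives Sea Star level 4.
No species has a prey at level 4, so no species reaches level 5.

4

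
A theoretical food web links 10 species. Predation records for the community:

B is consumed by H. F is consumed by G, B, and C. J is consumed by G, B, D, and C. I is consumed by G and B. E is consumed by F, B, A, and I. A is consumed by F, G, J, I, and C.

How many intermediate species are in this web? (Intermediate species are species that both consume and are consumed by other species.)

5

Intermediate species (has both prey and predators): A, F, J, I, B.
Count: 5.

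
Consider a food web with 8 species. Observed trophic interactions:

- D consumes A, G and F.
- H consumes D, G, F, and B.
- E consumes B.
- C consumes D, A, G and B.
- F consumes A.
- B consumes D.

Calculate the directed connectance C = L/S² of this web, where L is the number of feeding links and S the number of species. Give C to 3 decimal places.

C = 0.219

The web has S = 8 species and L = 14 feeding links.
C = L / S² = 14 / 64 = 0.2188 ≈ 0.219.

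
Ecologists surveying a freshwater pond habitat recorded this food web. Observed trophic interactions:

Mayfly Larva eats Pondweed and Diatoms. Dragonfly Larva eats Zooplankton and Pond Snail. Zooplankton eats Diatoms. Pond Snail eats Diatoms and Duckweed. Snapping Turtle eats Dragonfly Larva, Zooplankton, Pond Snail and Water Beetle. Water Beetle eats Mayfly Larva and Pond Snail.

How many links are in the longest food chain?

One longest chain: Diatoms → Zooplankton → Dragonfly Larva → Snapping Turtle.
It has 4 species and 3 links.

3 links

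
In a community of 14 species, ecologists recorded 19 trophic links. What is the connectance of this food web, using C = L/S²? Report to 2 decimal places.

C = 0.10

The web has S = 14 species and L = 19 feeding links.
C = L / S² = 19 / 196 = 0.0969 ≈ 0.10.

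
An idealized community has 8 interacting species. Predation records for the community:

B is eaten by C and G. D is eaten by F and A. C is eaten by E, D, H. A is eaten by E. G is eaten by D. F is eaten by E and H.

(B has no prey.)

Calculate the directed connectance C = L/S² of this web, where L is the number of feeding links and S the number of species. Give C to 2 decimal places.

C = 0.17

The web has S = 8 species and L = 11 feeding links.
C = L / S² = 11 / 64 = 0.1719 ≈ 0.17.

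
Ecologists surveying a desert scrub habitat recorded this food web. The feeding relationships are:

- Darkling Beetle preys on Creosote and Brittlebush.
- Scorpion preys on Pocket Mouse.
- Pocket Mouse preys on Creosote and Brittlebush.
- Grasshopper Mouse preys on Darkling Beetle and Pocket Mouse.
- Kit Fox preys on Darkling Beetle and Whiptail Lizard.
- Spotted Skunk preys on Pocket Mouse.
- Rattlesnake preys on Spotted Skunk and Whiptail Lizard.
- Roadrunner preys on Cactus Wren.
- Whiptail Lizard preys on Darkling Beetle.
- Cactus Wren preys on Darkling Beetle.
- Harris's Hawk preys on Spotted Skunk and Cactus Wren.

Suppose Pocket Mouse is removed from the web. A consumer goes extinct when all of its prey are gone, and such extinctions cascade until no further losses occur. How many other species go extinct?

2

Remove Pocket Mouse.
Round 1: Scorpion (all prey gone), Spotted Skunk (all prey gone) → extinct.
No further losses. Total secondary extinctions: 2.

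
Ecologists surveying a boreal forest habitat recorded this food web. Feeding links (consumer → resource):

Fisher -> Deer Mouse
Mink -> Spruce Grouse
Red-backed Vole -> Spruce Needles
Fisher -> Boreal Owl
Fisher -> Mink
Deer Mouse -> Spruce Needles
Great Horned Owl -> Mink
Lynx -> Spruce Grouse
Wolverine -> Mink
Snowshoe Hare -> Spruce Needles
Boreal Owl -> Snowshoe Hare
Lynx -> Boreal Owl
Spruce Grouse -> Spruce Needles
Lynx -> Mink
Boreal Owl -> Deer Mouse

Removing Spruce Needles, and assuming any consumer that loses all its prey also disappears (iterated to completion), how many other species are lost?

10

Remove Spruce Needles.
Round 1: Snowshoe Hare (all prey gone), Spruce Grouse (all prey gone), Deer Mouse (all prey gone), Red-backed Vole (all prey gone) → extinct.
Round 2: Mink (all prey gone), Boreal Owl (all prey gone) → extinct.
Round 3: Lynx (all prey gone), Fisher (all prey gone), Great Horned Owl (all prey gone), Wolverine (all prey gone) → extinct.
No further losses. Total secondary extinctions: 10.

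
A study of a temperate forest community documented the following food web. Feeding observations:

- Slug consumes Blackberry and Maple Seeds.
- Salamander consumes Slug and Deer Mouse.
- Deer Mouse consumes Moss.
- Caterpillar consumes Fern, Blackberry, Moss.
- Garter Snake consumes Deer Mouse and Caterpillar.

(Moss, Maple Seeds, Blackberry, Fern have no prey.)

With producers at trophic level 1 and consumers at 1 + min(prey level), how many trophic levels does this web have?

Producers (level 1): Moss, Maple Seeds, Blackberry, Fern.
Following each consumer down to its lowest-level prey: Maple Seeds → Slug → Salamander (levels 1 through 3).
All prey of Salamander (Slug 2, Deer Mouse 2) are at level 2 or above, so Salamander is at level 1 + 2 = 3.
Every consumer has at least one prey at level 2 or below, so none exceeds level 3.

3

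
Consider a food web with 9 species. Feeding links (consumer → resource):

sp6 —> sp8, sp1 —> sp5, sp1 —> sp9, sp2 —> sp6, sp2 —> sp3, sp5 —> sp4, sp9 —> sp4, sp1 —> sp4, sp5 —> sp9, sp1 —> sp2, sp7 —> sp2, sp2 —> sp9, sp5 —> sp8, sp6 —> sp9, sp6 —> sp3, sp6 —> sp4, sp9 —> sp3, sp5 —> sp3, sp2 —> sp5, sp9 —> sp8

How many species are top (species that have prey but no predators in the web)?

2

Top species (has prey, but nothing eats it): sp7, sp1.
Count: 2.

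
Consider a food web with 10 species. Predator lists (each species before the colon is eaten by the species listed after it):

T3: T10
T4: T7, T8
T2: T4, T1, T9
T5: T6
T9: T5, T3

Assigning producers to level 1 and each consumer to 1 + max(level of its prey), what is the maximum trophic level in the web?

Producers (level 1): T2.
T2 → T9 → T5 → T6 gives T6 level 4.
No species has a prey at level 4, so no species reaches level 5.

4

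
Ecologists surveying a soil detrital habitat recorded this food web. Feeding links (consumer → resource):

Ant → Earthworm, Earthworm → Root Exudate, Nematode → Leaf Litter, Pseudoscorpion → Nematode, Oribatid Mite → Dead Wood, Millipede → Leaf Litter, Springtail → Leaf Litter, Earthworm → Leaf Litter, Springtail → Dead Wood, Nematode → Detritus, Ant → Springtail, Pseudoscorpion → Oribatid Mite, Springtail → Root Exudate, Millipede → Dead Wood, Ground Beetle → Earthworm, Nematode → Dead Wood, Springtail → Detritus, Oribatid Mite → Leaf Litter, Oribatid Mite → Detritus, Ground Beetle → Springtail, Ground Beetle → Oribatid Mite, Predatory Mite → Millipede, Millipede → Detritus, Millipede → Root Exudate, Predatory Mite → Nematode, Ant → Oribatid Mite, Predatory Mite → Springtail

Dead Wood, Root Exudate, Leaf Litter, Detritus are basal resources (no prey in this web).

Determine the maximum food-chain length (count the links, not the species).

One longest chain: Dead Wood → Oribatid Mite → Ground Beetle.
It has 3 species and 2 links.

2 links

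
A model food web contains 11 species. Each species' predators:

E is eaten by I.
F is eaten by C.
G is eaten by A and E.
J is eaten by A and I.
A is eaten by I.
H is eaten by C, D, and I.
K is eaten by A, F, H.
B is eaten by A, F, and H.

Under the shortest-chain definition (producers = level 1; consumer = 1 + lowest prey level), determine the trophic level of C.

B is a producer → level 1.
F eats B → level 2.
C eats F → level 3.
No prey of C is below level 2, so 3 is the minimum.

Trophic level 3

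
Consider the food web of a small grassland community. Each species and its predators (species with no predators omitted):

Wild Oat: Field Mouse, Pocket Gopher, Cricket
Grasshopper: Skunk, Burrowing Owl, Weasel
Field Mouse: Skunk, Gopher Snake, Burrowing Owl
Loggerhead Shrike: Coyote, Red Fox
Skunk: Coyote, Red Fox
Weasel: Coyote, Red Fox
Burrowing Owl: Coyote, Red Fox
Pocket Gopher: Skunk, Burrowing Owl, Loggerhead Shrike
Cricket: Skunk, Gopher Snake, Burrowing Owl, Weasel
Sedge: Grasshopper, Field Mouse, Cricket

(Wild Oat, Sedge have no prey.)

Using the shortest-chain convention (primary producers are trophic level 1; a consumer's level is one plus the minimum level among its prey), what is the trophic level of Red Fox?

Trophic level 4

Sedge is a producer → level 1.
Grasshopper eats Sedge → level 2.
Burrowing Owl eats Grasshopper → level 3.
Red Fox eats Burrowing Owl → level 4.
No prey of Red Fox is below level 3, so 4 is the minimum.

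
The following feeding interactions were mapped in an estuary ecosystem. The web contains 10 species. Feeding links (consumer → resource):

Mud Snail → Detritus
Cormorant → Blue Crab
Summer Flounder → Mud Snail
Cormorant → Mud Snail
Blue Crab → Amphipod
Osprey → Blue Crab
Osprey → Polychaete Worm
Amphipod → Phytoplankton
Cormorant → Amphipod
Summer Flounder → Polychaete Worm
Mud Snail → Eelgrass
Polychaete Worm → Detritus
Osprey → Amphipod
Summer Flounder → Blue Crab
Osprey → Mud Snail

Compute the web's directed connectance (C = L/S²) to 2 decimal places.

C = 0.15

The web has S = 10 species and L = 15 feeding links.
C = L / S² = 15 / 100 = 0.1500 ≈ 0.15.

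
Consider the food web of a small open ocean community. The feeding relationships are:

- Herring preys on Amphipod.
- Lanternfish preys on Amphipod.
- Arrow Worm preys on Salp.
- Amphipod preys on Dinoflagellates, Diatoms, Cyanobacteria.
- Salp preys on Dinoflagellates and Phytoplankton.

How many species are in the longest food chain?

One longest chain: Dinoflagellates → Amphipod → Lanternfish.
It has 3 species and 2 links.

3 species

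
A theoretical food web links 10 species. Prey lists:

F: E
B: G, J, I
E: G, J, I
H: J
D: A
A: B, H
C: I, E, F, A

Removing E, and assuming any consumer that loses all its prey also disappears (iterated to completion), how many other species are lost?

1

Remove E.
Round 1: F (all prey gone) → extinct.
No further losses. Total secondary extinctions: 1.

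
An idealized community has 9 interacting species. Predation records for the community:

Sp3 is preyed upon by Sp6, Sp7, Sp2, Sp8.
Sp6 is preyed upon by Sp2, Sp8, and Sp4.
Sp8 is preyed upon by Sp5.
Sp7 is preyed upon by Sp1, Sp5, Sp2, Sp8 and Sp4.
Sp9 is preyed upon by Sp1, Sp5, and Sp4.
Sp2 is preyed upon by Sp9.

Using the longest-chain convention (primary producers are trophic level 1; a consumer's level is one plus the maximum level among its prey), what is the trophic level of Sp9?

Trophic level 4

Sp3 is a producer → level 1.
Sp6 eats Sp3 → level 2.
Sp2 eats Sp6 (level 2); other prey at levels: Sp3 1, Sp7 2 → level 3.
Sp9 eats Sp2 → level 4.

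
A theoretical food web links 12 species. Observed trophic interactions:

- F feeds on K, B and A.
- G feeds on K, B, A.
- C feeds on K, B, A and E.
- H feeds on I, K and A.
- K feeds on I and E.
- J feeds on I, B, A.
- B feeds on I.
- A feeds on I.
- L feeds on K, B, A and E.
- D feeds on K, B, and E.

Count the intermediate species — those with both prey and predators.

Intermediate species (has both prey and predators): B, A, K.
Count: 3.

3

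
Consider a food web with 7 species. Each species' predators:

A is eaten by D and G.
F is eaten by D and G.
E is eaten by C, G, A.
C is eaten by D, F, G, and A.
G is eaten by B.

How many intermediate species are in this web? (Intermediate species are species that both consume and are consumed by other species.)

Intermediate species (has both prey and predators): C, A, F, G.
Count: 4.

4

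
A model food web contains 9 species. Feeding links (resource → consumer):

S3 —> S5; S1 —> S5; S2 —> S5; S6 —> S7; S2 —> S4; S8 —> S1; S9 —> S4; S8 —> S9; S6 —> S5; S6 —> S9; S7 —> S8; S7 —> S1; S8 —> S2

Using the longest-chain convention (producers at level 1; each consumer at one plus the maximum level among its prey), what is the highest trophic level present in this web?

5

Producers (level 1): S6, S3.
S6 → S7 → S8 → S9 → S4 gives S4 level 5.
No species has a prey at level 5, so no species reaches level 6.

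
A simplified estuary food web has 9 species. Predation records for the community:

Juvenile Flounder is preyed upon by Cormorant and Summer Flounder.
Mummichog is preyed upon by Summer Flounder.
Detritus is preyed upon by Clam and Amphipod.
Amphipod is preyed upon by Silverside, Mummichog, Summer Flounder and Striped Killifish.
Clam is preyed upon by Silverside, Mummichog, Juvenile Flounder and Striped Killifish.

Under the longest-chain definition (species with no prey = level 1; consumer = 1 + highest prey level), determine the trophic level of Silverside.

Trophic level 3

Detritus has no prey (basal) → level 1.
Amphipod eats Detritus → level 2.
Silverside eats Amphipod (level 2); other prey at levels: Clam 2 → level 3.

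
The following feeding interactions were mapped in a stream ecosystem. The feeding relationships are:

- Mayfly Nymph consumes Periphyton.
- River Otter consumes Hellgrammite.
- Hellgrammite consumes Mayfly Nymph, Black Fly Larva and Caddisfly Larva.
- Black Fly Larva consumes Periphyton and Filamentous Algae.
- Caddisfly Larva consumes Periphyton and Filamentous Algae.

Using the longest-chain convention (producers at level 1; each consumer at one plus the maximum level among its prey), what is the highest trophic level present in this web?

Producers (level 1): Filamentous Algae, Periphyton.
Periphyton → Mayfly Nymph → Hellgrammite → River Otter gives River Otter level 4.
No species has a prey at level 4, so no species reaches level 5.

4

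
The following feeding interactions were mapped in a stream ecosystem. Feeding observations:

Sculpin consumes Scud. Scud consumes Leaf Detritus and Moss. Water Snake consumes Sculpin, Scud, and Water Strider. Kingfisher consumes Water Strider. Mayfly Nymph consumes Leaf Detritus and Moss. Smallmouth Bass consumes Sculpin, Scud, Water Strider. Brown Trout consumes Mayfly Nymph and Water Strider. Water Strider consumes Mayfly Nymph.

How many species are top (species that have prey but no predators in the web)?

Top species (has prey, but nothing eats it): Smallmouth Bass, Water Snake, Brown Trout, Kingfisher.
Count: 4.

4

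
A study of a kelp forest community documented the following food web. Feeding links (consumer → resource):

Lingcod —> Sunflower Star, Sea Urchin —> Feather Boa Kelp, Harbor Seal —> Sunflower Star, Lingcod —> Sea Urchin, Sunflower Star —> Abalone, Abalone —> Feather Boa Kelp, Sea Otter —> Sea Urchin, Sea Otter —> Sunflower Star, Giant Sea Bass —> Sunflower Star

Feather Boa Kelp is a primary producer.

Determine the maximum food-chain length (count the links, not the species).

3 links

One longest chain: Feather Boa Kelp → Abalone → Sunflower Star → Lingcod.
It has 4 species and 3 links.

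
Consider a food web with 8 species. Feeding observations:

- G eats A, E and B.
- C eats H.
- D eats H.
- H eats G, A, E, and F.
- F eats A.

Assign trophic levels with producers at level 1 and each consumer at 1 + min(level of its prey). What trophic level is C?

Trophic level 3

E is a producer → level 1.
H eats E → level 2.
C eats H → level 3.
No prey of C is below level 2, so 3 is the minimum.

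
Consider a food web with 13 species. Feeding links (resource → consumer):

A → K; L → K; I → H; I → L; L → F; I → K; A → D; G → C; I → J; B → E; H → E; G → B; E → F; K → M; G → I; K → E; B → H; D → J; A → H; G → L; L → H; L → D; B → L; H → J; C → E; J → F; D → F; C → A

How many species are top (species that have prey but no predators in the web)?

2

Top species (has prey, but nothing eats it): M, F.
Count: 2.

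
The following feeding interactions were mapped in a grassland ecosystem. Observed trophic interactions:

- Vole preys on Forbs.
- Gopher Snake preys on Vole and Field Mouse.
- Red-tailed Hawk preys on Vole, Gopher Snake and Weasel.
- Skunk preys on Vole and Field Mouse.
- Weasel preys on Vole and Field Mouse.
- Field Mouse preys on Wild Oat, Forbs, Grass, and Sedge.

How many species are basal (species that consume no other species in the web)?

4

Basal species (no prey listed): Wild Oat, Grass, Forbs, Sedge.
Count: 4.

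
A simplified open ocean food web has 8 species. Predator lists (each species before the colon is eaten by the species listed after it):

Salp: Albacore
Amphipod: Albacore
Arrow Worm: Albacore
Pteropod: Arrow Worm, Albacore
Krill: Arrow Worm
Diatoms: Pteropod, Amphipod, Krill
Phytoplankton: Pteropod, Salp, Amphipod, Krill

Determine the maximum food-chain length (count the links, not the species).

One longest chain: Phytoplankton → Pteropod → Arrow Worm → Albacore.
It has 4 species and 3 links.

3 links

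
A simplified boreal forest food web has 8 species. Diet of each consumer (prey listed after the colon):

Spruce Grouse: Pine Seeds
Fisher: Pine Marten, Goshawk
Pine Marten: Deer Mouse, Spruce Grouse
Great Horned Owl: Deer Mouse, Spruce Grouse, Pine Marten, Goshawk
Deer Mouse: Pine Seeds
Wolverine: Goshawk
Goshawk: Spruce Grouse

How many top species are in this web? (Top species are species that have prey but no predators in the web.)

Top species (has prey, but nothing eats it): Fisher, Great Horned Owl, Wolverine.
Count: 3.

3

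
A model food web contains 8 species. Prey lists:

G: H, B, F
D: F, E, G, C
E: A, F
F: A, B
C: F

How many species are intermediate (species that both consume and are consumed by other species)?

4

Intermediate species (has both prey and predators): F, E, G, C.
Count: 4.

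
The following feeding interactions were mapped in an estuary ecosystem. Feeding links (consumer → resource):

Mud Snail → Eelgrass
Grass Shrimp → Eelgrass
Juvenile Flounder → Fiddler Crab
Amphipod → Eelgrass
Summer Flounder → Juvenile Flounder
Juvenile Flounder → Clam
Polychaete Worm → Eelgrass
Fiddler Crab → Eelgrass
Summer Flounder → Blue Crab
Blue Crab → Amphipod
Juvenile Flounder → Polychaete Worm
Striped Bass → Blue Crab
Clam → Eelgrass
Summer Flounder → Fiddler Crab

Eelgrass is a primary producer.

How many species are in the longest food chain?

One longest chain: Eelgrass → Amphipod → Blue Crab → Striped Bass.
It has 4 species and 3 links.

4 species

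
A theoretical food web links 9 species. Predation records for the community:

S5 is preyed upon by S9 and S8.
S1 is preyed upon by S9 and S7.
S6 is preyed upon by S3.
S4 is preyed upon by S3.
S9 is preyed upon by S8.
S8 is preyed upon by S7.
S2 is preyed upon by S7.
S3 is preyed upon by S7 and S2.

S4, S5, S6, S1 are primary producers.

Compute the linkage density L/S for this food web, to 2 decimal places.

L/S = 1.22

There are L = 11 links among S = 9 species.
L/S = 11/9 = 1.2222 ≈ 1.22.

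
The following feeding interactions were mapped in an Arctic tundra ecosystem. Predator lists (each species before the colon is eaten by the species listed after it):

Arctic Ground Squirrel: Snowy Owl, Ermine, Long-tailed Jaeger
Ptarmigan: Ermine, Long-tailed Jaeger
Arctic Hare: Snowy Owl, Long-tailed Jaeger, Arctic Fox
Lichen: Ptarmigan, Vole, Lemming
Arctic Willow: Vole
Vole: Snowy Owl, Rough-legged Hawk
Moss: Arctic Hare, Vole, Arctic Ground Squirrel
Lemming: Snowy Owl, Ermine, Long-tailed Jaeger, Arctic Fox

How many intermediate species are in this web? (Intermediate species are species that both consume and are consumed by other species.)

Intermediate species (has both prey and predators): Arctic Hare, Ptarmigan, Vole, Arctic Ground Squirrel, Lemming.
Count: 5.

5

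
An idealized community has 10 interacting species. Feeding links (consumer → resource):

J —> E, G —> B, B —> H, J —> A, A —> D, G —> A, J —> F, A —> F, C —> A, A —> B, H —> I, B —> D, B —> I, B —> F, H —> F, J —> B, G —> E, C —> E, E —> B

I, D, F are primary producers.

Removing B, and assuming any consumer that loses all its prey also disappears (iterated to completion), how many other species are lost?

1

Remove B.
Round 1: E (all prey gone) → extinct.
No further losses. Total secondary extinctions: 1.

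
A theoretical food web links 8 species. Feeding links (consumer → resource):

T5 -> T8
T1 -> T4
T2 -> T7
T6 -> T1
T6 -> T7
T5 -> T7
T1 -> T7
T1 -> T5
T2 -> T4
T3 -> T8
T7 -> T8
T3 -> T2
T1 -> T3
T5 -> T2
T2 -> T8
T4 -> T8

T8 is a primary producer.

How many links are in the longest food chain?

One longest chain: T8 → T7 → T2 → T3 → T1 → T6.
It has 6 species and 5 links.

5 links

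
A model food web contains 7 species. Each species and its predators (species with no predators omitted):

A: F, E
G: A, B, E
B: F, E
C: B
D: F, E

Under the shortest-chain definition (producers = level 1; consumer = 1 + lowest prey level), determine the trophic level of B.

Trophic level 2

G is a producer → level 1.
B eats G → level 2.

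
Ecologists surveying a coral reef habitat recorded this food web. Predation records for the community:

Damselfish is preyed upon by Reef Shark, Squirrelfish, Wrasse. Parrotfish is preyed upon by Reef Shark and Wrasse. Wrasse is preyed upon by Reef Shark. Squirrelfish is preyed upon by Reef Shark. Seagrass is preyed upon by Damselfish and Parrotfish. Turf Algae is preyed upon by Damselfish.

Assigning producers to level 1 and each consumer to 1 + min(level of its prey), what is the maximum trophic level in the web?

3

Producers (level 1): Turf Algae, Seagrass.
Following each consumer down to its lowest-level prey: Turf Algae → Damselfish → Squirrelfish (levels 1 through 3).
All prey of Squirrelfish (Damselfish 2) are at level 2 or above, so Squirrelfish is at level 1 + 2 = 3.
Every consumer has at least one prey at level 2 or below, so none exceeds level 3.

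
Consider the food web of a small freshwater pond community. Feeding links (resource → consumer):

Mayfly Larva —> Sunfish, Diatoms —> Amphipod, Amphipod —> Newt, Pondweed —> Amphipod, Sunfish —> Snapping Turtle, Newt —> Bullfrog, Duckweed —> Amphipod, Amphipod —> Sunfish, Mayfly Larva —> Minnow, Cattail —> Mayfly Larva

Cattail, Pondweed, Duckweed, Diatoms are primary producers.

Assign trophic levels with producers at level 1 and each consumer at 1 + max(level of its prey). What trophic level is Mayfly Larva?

Cattail is a producer → level 1.
Mayfly Larva eats Cattail → level 2.

Trophic level 2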